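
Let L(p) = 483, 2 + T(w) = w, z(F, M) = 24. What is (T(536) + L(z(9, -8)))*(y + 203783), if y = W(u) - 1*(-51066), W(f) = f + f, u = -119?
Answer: 258939387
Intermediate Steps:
T(w) = -2 + w
W(f) = 2*f
y = 50828 (y = 2*(-119) - 1*(-51066) = -238 + 51066 = 50828)
(T(536) + L(z(9, -8)))*(y + 203783) = ((-2 + 536) + 483)*(50828 + 203783) = (534 + 483)*254611 = 1017*254611 = 258939387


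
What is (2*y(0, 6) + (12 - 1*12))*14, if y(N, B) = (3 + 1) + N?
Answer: 112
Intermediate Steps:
y(N, B) = 4 + N
(2*y(0, 6) + (12 - 1*12))*14 = (2*(4 + 0) + (12 - 1*12))*14 = (2*4 + (12 - 12))*14 = (8 + 0)*14 = 8*14 = 112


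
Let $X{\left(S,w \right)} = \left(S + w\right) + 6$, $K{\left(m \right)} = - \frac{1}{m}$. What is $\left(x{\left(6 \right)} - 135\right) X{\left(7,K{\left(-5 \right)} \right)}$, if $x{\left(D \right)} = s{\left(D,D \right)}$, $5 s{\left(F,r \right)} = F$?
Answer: $- \frac{44154}{25} \approx -1766.2$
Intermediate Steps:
$s{\left(F,r \right)} = \frac{F}{5}$
$x{\left(D \right)} = \frac{D}{5}$
$X{\left(S,w \right)} = 6 + S + w$
$\left(x{\left(6 \right)} - 135\right) X{\left(7,K{\left(-5 \right)} \right)} = \left(\frac{1}{5} \cdot 6 - 135\right) \left(6 + 7 - \frac{1}{-5}\right) = \left(\frac{6}{5} - 135\right) \left(6 + 7 - - \frac{1}{5}\right) = - \frac{669 \left(6 + 7 + \frac{1}{5}\right)}{5} = \left(- \frac{669}{5}\right) \frac{66}{5} = - \frac{44154}{25}$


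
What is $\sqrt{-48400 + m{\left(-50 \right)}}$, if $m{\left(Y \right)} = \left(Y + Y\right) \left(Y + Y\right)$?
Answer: $80 i \sqrt{6} \approx 195.96 i$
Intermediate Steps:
$m{\left(Y \right)} = 4 Y^{2}$ ($m{\left(Y \right)} = 2 Y 2 Y = 4 Y^{2}$)
$\sqrt{-48400 + m{\left(-50 \right)}} = \sqrt{-48400 + 4 \left(-50\right)^{2}} = \sqrt{-48400 + 4 \cdot 2500} = \sqrt{-48400 + 10000} = \sqrt{-38400} = 80 i \sqrt{6}$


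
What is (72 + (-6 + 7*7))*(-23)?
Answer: -2645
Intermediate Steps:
(72 + (-6 + 7*7))*(-23) = (72 + (-6 + 49))*(-23) = (72 + 43)*(-23) = 115*(-23) = -2645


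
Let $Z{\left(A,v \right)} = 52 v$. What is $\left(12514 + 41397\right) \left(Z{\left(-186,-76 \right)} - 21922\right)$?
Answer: $-1394893214$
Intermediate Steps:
$\left(12514 + 41397\right) \left(Z{\left(-186,-76 \right)} - 21922\right) = \left(12514 + 41397\right) \left(52 \left(-76\right) - 21922\right) = 53911 \left(-3952 - 21922\right) = 53911 \left(-25874\right) = -1394893214$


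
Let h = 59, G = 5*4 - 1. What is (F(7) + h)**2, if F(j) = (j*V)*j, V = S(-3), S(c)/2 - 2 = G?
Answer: 4481689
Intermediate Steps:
G = 19 (G = 20 - 1 = 19)
S(c) = 42 (S(c) = 4 + 2*19 = 4 + 38 = 42)
V = 42
F(j) = 42*j**2 (F(j) = (j*42)*j = (42*j)*j = 42*j**2)
(F(7) + h)**2 = (42*7**2 + 59)**2 = (42*49 + 59)**2 = (2058 + 59)**2 = 2117**2 = 4481689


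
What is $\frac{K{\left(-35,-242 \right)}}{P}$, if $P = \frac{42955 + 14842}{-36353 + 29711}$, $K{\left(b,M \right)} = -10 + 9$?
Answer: $\frac{6642}{57797} \approx 0.11492$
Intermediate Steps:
$K{\left(b,M \right)} = -1$
$P = - \frac{57797}{6642}$ ($P = \frac{57797}{-6642} = 57797 \left(- \frac{1}{6642}\right) = - \frac{57797}{6642} \approx -8.7018$)
$\frac{K{\left(-35,-242 \right)}}{P} = - \frac{1}{- \frac{57797}{6642}} = \left(-1\right) \left(- \frac{6642}{57797}\right) = \frac{6642}{57797}$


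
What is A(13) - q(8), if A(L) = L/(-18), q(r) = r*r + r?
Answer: -1309/18 ≈ -72.722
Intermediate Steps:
q(r) = r + r**2 (q(r) = r**2 + r = r + r**2)
A(L) = -L/18 (A(L) = L*(-1/18) = -L/18)
A(13) - q(8) = -1/18*13 - 8*(1 + 8) = -13/18 - 8*9 = -13/18 - 1*72 = -13/18 - 72 = -1309/18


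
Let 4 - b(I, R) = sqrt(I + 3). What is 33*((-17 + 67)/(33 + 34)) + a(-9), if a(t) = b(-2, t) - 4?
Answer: 1583/67 ≈ 23.627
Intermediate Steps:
b(I, R) = 4 - sqrt(3 + I) (b(I, R) = 4 - sqrt(I + 3) = 4 - sqrt(3 + I))
a(t) = -1 (a(t) = (4 - sqrt(3 - 2)) - 4 = (4 - sqrt(1)) - 4 = (4 - 1*1) - 4 = (4 - 1) - 4 = 3 - 4 = -1)
33*((-17 + 67)/(33 + 34)) + a(-9) = 33*((-17 + 67)/(33 + 34)) - 1 = 33*(50/67) - 1 = 1650/67 - 1 = 1583/67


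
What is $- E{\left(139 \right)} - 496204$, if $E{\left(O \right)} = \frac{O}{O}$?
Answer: $-496205$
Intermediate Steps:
$E{\left(O \right)} = 1$
$- E{\left(139 \right)} - 496204 = \left(-1\right) 1 - 496204 = -1 - 496204 = -496205$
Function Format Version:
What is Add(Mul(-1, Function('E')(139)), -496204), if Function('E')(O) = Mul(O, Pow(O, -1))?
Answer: -496205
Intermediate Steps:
Function('E')(O) = 1
Add(Mul(-1, Function('E')(139)), -496204) = Add(Mul(-1, 1), -496204) = Add(-1, -496204) = -496205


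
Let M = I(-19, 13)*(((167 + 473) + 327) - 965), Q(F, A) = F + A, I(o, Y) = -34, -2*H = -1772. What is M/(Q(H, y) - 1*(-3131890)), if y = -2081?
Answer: -68/3130695 ≈ -2.1720e-5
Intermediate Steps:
H = 886 (H = -½*(-1772) = 886)
Q(F, A) = A + F
M = -68 (M = -34*(((167 + 473) + 327) - 965) = -34*((640 + 327) - 965) = -34*(967 - 965) = -34*2 = -68)
M/(Q(H, y) - 1*(-3131890)) = -68/((-2081 + 886) - 1*(-3131890)) = -68/(-1195 + 3131890) = -68/3130695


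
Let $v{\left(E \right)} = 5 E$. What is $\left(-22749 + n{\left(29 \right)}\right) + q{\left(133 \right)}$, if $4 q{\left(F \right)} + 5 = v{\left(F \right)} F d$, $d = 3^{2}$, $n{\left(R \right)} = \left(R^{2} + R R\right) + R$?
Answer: $177962$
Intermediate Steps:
$n{\left(R \right)} = R + 2 R^{2}$ ($n{\left(R \right)} = \left(R^{2} + R^{2}\right) + R = 2 R^{2} + R = R + 2 R^{2}$)
$d = 9$
$q{\left(F \right)} = - \frac{5}{4} + \frac{45 F^{2}}{4}$ ($q{\left(F \right)} = - \frac{5}{4} + \frac{5 F F 9}{4} = - \frac{5}{4} + \frac{5 F^{2} \cdot 9}{4} = - \frac{5}{4} + \frac{45 F^{2}}{4}$)
$\left(-22749 + n{\left(29 \right)}\right) + q{\left(133 \right)} = \left(-22749 + 29 \left(1 + 2 \cdot 29\right)\right) - \left(\frac{5}{4} - \frac{45 \cdot 133^{2}}{4}\right) = \left(-22749 + 29 \left(1 + 58\right)\right) + \left(- \frac{5}{4} + \frac{45}{4} \cdot 17689\right) = \left(-22749 + 29 \cdot 59\right) + \left(- \frac{5}{4} + \frac{796005}{4}\right) = \left(-22749 + 1711\right) + 199000 = -21038 + 199000 = 177962$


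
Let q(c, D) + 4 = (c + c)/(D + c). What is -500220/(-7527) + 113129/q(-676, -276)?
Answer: -33725849479/770263 ≈ -43785.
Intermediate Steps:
q(c, D) = -4 + 2*c/(D + c) (q(c, D) = -4 + (c + c)/(D + c) = -4 + (2*c)/(D + c) = -4 + 2*c/(D + c))
-500220/(-7527) + 113129/q(-676, -276) = -500220/(-7527) + 113129/((2*(-1*(-676) - 2*(-276))/(-276 - 676))) = -500220*(-1/7527) + 113129/((2*(676 + 552)/(-952))) = 166740/2509 + 113129/((2*(-1/952)*1228)) = 166740/2509 + 113129/(-307/119) = 166740/2509 + 113129*(-119/307) = 166740/2509 - 13462351/307 = -33725849479/770263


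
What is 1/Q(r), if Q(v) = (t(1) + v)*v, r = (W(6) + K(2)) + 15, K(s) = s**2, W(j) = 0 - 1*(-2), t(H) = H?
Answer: 1/462 ≈ 0.0021645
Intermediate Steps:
W(j) = 2 (W(j) = 0 + 2 = 2)
r = 21 (r = (2 + 2**2) + 15 = (2 + 4) + 15 = 6 + 15 = 21)
Q(v) = v*(1 + v) (Q(v) = (1 + v)*v = v*(1 + v))
1/Q(r) = 1/(21*(1 + 21)) = 1/(21*22) = 1/462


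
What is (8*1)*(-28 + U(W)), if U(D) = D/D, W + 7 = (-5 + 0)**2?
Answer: -216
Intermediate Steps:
W = 18 (W = -7 + (-5 + 0)**2 = -7 + (-5)**2 = -7 + 25 = 18)
U(D) = 1
(8*1)*(-28 + U(W)) = (8*1)*(-28 + 1) = 8*(-27) = -216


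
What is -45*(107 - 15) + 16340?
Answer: 12200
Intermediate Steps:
-45*(107 - 15) + 16340 = -45*92 + 16340 = -4140 + 16340 = 12200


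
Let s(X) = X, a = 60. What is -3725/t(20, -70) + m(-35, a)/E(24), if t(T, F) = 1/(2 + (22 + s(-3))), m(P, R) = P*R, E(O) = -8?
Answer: -155925/2 ≈ -77963.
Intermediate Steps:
t(T, F) = 1/21 (t(T, F) = 1/(2 + (22 - 3)) = 1/(2 + 19) = 1/21)
-3725/t(20, -70) + m(-35, a)/E(24) = -3725/1/21 - 35*60/(-8) = -3725*21 - 2100*(-⅛) = -78225 + 525/2 = -155925/2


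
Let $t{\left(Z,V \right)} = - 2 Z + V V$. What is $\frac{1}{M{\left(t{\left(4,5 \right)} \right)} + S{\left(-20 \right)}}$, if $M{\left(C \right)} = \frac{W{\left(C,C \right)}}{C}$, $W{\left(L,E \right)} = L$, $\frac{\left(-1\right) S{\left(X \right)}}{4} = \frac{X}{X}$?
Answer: $- \frac{1}{3} \approx -0.33333$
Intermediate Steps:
$S{\left(X \right)} = -4$ ($S{\left(X \right)} = - 4 \frac{X}{X} = \left(-4\right) 1 = -4$)
$t{\left(Z,V \right)} = V^{2} - 2 Z$ ($t{\left(Z,V \right)} = - 2 Z + V^{2} = V^{2} - 2 Z$)
$M{\left(C \right)} = 1$ ($M{\left(C \right)} = \frac{C}{C} = 1$)
$\frac{1}{M{\left(t{\left(4,5 \right)} \right)} + S{\left(-20 \right)}} = \frac{1}{1 - 4} = \frac{1}{-3} = - \frac{1}{3}$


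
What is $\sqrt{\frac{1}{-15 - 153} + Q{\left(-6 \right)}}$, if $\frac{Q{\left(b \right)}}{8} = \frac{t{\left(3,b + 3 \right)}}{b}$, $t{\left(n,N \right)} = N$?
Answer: $\frac{\sqrt{28182}}{84} \approx 1.9985$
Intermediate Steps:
$Q{\left(b \right)} = \frac{8 \left(3 + b\right)}{b}$ ($Q{\left(b \right)} = 8 \frac{b + 3}{b} = 8 \frac{3 + b}{b} = \frac{8 \left(3 + b\right)}{b}$)
$\sqrt{\frac{1}{-15 - 153} + Q{\left(-6 \right)}} = \sqrt{\frac{1}{-15 - 153} + \left(8 + \frac{24}{-6}\right)} = \sqrt{\frac{1}{-168} + \left(8 + 24 \left(- \frac{1}{6}\right)\right)} = \sqrt{- \frac{1}{168} + \left(8 - 4\right)} = \sqrt{- \frac{1}{168} + 4} = \sqrt{\frac{671}{168}} = \frac{\sqrt{28182}}{84}$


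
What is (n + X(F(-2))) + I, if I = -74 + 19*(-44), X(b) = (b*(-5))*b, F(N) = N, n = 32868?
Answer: 31938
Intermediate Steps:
X(b) = -5*b² (X(b) = (-5*b)*b = -5*b²)
I = -910 (I = -74 - 836 = -910)
(n + X(F(-2))) + I = (32868 - 5*(-2)²) - 910 = (32868 - 5*4) - 910 = (32868 - 20) - 910 = 32848 - 910 = 31938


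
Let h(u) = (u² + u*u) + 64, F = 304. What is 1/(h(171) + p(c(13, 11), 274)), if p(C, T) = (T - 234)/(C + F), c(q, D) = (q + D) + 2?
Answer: 33/1932022 ≈ 1.7081e-5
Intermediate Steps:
c(q, D) = 2 + D + q (c(q, D) = (D + q) + 2 = 2 + D + q)
h(u) = 64 + 2*u² (h(u) = (u² + u²) + 64 = 2*u² + 64 = 64 + 2*u²)
p(C, T) = (-234 + T)/(304 + C) (p(C, T) = (T - 234)/(C + 304) = (-234 + T)/(304 + C))
1/(h(171) + p(c(13, 11), 274)) = 1/((64 + 2*171²) + (-234 + 274)/(304 + (2 + 11 + 13))) = 1/((64 + 2*29241) + 40/(304 + 26)) = 1/((64 + 58482) + 40/330) = 1/(58546 + (1/330)*40) = 1/(58546 + 4/33) = 1/(1932022/33) = 33/1932022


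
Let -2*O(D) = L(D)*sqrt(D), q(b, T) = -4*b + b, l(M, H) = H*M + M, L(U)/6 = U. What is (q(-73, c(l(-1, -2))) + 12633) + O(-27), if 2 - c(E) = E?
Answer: 12852 + 243*I*sqrt(3) ≈ 12852.0 + 420.89*I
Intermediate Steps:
L(U) = 6*U
l(M, H) = M + H*M
c(E) = 2 - E
q(b, T) = -3*b
O(D) = -3*D**(3/2) (O(D) = -6*D*sqrt(D)/2 = -3*D**(3/2))
(q(-73, c(l(-1, -2))) + 12633) + O(-27) = (-3*(-73) + 12633) - (-243)*I*sqrt(3) = (219 + 12633) - (-243)*I*sqrt(3) = 12852 + 243*I*sqrt(3)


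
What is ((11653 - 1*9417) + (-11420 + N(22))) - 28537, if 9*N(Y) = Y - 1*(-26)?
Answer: -113147/3 ≈ -37716.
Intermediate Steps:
N(Y) = 26/9 + Y/9 (N(Y) = (Y - 1*(-26))/9 = (Y + 26)/9 = (26 + Y)/9 = 26/9 + Y/9)
((11653 - 1*9417) + (-11420 + N(22))) - 28537 = ((11653 - 1*9417) + (-11420 + (26/9 + (⅑)*22))) - 28537 = ((11653 - 9417) + (-11420 + (26/9 + 22/9))) - 28537 = (2236 + (-11420 + 16/3)) - 28537 = (2236 - 34244/3) - 28537 = -27536/3 - 28537 = -113147/3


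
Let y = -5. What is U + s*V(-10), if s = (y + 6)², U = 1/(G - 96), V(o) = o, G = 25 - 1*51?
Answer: -1221/122 ≈ -10.008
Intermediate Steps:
G = -26 (G = 25 - 51 = -26)
U = -1/122 (U = 1/(-26 - 96) = 1/(-122) = -1/122 ≈ -0.0081967)
s = 1 (s = (-5 + 6)² = 1² = 1)
U + s*V(-10) = -1/122 + 1*(-10) = -1/122 - 10 = -1221/122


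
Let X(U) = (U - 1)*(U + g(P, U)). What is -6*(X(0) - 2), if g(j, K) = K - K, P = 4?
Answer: 12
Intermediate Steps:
g(j, K) = 0
X(U) = U*(-1 + U) (X(U) = (U - 1)*(U + 0) = (-1 + U)*U = U*(-1 + U))
-6*(X(0) - 2) = -6*(0*(-1 + 0) - 2) = -6*(0*(-1) - 2) = -6*(0 - 2) = -6*(-2) = 12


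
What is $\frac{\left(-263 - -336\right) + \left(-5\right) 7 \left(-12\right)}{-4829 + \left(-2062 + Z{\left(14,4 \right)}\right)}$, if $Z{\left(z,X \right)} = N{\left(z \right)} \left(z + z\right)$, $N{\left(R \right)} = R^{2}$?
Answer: $- \frac{493}{1403} \approx -0.35139$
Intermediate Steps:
$Z{\left(z,X \right)} = 2 z^{3}$ ($Z{\left(z,X \right)} = z^{2} \left(z + z\right) = z^{2} \cdot 2 z = 2 z^{3}$)
$\frac{\left(-263 - -336\right) + \left(-5\right) 7 \left(-12\right)}{-4829 + \left(-2062 + Z{\left(14,4 \right)}\right)} = \frac{\left(-263 - -336\right) + \left(-5\right) 7 \left(-12\right)}{-4829 - \left(2062 - 2 \cdot 14^{3}\right)} = \frac{\left(-263 + 336\right) - -420}{-4829 + \left(-2062 + 2 \cdot 2744\right)} = \frac{73 + 420}{-4829 + \left(-2062 + 5488\right)} = \frac{493}{-4829 + 3426} = \frac{493}{-1403} = 493 \left(- \frac{1}{1403}\right) = - \frac{493}{1403}$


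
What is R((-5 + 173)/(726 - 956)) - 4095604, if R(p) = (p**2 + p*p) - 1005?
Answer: -54177639913/13225 ≈ -4.0966e+6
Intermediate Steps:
R(p) = -1005 + 2*p**2 (R(p) = (p**2 + p**2) - 1005 = 2*p**2 - 1005 = -1005 + 2*p**2)
R((-5 + 173)/(726 - 956)) - 4095604 = (-1005 + 2*((-5 + 173)/(726 - 956))**2) - 4095604 = (-1005 + 2*(168/(-230))**2) - 4095604 = (-1005 + 2*(168*(-1/230))**2) - 4095604 = (-1005 + 2*(-84/115)**2) - 4095604 = (-1005 + 2*(7056/13225)) - 4095604 = (-1005 + 14112/13225) - 4095604 = -13277013/13225 - 4095604 = -54177639913/13225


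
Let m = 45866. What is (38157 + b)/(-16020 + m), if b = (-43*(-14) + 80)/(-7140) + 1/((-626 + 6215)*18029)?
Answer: 4575366042557213/3578811666215940 ≈ 1.2785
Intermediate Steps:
b = -11453516017/119909256390 (b = (602 + 80)*(-1/7140) + (1/18029)/5589 = 682*(-1/7140) + (1/5589)*(1/18029) = -341/3570 + 1/100764081 = -11453516017/119909256390 ≈ -0.095518)
(38157 + b)/(-16020 + m) = (38157 - 11453516017/119909256390)/(-16020 + 45866) = (4575366042557213/119909256390)/29846 = (4575366042557213/119909256390)*(1/29846) = 4575366042557213/3578811666215940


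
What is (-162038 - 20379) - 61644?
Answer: -244061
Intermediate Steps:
(-162038 - 20379) - 61644 = -182417 - 61644 = -244061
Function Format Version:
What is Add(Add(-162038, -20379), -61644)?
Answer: -244061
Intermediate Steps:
Add(Add(-162038, -20379), -61644) = Add(-182417, -61644) = -244061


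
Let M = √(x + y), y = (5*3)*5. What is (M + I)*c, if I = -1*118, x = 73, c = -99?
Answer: 11682 - 198*√37 ≈ 10478.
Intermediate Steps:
y = 75 (y = 15*5 = 75)
M = 2*√37 (M = √(73 + 75) = √148 = 2*√37 ≈ 12.166)
I = -118
(M + I)*c = (2*√37 - 118)*(-99) = (-118 + 2*√37)*(-99) = 11682 - 198*√37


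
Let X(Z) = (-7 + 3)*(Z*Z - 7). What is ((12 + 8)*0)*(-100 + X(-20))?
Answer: 0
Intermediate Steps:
X(Z) = 28 - 4*Z² (X(Z) = -4*(Z² - 7) = -4*(-7 + Z²) = 28 - 4*Z²)
((12 + 8)*0)*(-100 + X(-20)) = ((12 + 8)*0)*(-100 + (28 - 4*(-20)²)) = (20*0)*(-100 + (28 - 4*400)) = 0*(-100 + (28 - 1600)) = 0*(-100 - 1572) = 0*(-1672) = 0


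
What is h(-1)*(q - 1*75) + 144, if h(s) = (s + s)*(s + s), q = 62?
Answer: 92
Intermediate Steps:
h(s) = 4*s² (h(s) = (2*s)*(2*s) = 4*s²)
h(-1)*(q - 1*75) + 144 = (4*(-1)²)*(62 - 1*75) + 144 = (4*1)*(62 - 75) + 144 = 4*(-13) + 144 = -52 + 144 = 92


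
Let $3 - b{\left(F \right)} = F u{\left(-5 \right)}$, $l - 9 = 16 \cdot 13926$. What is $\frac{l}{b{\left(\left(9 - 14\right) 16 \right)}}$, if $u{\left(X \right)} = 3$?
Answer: $\frac{74275}{81} \approx 916.98$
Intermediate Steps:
$l = 222825$ ($l = 9 + 16 \cdot 13926 = 9 + 222816 = 222825$)
$b{\left(F \right)} = 3 - 3 F$ ($b{\left(F \right)} = 3 - F 3 = 3 - 3 F$)
$\frac{l}{b{\left(\left(9 - 14\right) 16 \right)}} = \frac{222825}{3 - 3 \left(9 - 14\right) 16} = \frac{222825}{3 - 3 \left(\left(-5\right) 16\right)} = \frac{222825}{3 - -240} = \frac{222825}{3 + 240} = \frac{222825}{243} = 222825 \cdot \frac{1}{243} = \frac{74275}{81}$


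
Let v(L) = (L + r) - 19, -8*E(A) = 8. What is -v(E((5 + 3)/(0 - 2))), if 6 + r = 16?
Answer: 10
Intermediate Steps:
r = 10 (r = -6 + 16 = 10)
E(A) = -1 (E(A) = -⅛*8 = -1)
v(L) = -9 + L (v(L) = (L + 10) - 19 = (10 + L) - 19 = -9 + L)
-v(E((5 + 3)/(0 - 2))) = -(-9 - 1) = -1*(-10) = 10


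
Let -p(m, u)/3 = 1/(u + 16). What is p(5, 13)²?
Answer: 9/841 ≈ 0.010702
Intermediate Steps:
p(m, u) = -3/(16 + u) (p(m, u) = -3/(u + 16) = -3/(16 + u))
p(5, 13)² = (-3/(16 + 13))² = (-3/29)² = 9/841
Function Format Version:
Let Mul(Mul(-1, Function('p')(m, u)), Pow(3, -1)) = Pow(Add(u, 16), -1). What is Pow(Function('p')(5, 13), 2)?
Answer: Rational(9, 841) ≈ 0.010702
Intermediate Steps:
Function('p')(m, u) = Mul(-3, Pow(Add(16, u), -1)) (Function('p')(m, u) = Mul(-3, Pow(Add(u, 16), -1)) = Mul(-3, Pow(Add(16, u), -1)))
Pow(Function('p')(5, 13), 2) = Pow(Mul(-3, Pow(Add(16, 13), -1)), 2) = Pow(Mul(-3, Pow(29, -1)), 2) = Pow(Mul(-3, Rational(1, 29)), 2) = Pow(Rational(-3, 29), 2) = Rational(9, 841)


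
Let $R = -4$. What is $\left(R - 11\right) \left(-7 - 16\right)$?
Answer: $345$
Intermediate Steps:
$\left(R - 11\right) \left(-7 - 16\right) = \left(-4 - 11\right) \left(-7 - 16\right) = - 15 \left(-7 - 16\right) = \left(-15\right) \left(-23\right) = 345$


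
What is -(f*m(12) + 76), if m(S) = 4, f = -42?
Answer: 92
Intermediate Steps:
-(f*m(12) + 76) = -(-42*4 + 76) = -(-168 + 76) = -1*(-92) = 92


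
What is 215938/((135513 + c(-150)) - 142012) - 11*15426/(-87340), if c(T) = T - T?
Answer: -807147073/25801030 ≈ -31.284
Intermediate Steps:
c(T) = 0
215938/((135513 + c(-150)) - 142012) - 11*15426/(-87340) = 215938/((135513 + 0) - 142012) - 11*15426/(-87340) = 215938/(135513 - 142012) - 169686*(-1/87340) = 215938/(-6499) + 7713/3970 = 215938*(-1/6499) + 7713/3970 = -215938/6499 + 7713/3970 = -807147073/25801030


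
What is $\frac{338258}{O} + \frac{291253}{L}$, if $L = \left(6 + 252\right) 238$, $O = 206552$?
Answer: $\frac{5058080243}{792694938} \approx 6.3809$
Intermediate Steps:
$L = 61404$ ($L = 258 \cdot 238 = 61404$)
$\frac{338258}{O} + \frac{291253}{L} = \frac{338258}{206552} + \frac{291253}{61404} = 338258 \cdot \frac{1}{206552} + 291253 \cdot \frac{1}{61404} = \frac{169129}{103276} + \frac{291253}{61404} = \frac{5058080243}{792694938}$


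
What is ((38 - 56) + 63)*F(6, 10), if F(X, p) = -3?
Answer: -135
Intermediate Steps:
((38 - 56) + 63)*F(6, 10) = ((38 - 56) + 63)*(-3) = (-18 + 63)*(-3) = 45*(-3) = -135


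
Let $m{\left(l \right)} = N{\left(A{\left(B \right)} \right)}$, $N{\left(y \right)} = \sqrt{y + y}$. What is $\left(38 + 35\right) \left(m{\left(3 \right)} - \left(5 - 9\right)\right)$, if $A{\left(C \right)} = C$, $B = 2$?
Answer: $438$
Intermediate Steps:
$N{\left(y \right)} = \sqrt{2} \sqrt{y}$ ($N{\left(y \right)} = \sqrt{2 y} = \sqrt{2} \sqrt{y}$)
$m{\left(l \right)} = 2$ ($m{\left(l \right)} = \sqrt{2} \sqrt{2} = 2$)
$\left(38 + 35\right) \left(m{\left(3 \right)} - \left(5 - 9\right)\right) = \left(38 + 35\right) \left(2 - \left(5 - 9\right)\right) = 73 \left(2 - \left(5 - 9\right)\right) = 73 \left(2 - -4\right) = 73 \left(2 + 4\right) = 73 \cdot 6 = 438$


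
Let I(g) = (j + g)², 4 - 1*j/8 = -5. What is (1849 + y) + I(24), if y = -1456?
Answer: 9609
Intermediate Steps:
j = 72 (j = 32 - 8*(-5) = 32 + 40 = 72)
I(g) = (72 + g)²
(1849 + y) + I(24) = (1849 - 1456) + (72 + 24)² = 393 + 96² = 393 + 9216 = 9609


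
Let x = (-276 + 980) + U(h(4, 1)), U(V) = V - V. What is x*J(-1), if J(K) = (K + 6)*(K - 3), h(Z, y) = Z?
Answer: -14080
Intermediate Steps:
U(V) = 0
x = 704 (x = (-276 + 980) + 0 = 704 + 0 = 704)
J(K) = (-3 + K)*(6 + K) (J(K) = (6 + K)*(-3 + K) = (-3 + K)*(6 + K))
x*J(-1) = 704*(-18 + (-1)**2 + 3*(-1)) = 704*(-18 + 1 - 3) = 704*(-20) = -14080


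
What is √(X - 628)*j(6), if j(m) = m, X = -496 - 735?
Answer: 78*I*√11 ≈ 258.7*I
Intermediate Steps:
X = -1231
√(X - 628)*j(6) = √(-1231 - 628)*6 = √(-1859)*6 = (13*I*√11)*6 = 78*I*√11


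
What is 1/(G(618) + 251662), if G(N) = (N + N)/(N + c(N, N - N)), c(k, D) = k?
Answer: 1/251663 ≈ 3.9736e-6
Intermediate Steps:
G(N) = 1 (G(N) = (N + N)/(N + N) = (2*N)/((2*N)) = (2*N)*(1/(2*N)) = 1)
1/(G(618) + 251662) = 1/(1 + 251662) = 1/251663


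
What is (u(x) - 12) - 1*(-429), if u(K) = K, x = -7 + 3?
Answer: 413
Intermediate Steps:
x = -4
(u(x) - 12) - 1*(-429) = (-4 - 12) - 1*(-429) = -16 + 429 = 413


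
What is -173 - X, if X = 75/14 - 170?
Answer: -117/14 ≈ -8.3571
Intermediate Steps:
X = -2305/14 (X = 75*(1/14) - 170 = 75/14 - 170 = -2305/14 ≈ -164.64)
-173 - X = -173 - 1*(-2305/14) = -173 + 2305/14 = -117/14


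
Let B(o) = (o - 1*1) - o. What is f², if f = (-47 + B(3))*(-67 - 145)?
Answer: 103550976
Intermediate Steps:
B(o) = -1 (B(o) = (o - 1) - o = (-1 + o) - o = -1)
f = 10176 (f = (-47 - 1)*(-67 - 145) = -48*(-212) = 10176)
f² = 10176² = 103550976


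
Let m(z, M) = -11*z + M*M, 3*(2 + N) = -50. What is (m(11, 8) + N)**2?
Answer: 51529/9 ≈ 5725.4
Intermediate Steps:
N = -56/3 (N = -2 + (1/3)*(-50) = -2 - 50/3 = -56/3 ≈ -18.667)
m(z, M) = M**2 - 11*z (m(z, M) = -11*z + M**2 = M**2 - 11*z)
(m(11, 8) + N)**2 = ((8**2 - 11*11) - 56/3)**2 = ((64 - 121) - 56/3)**2 = (-57 - 56/3)**2 = (-227/3)**2 = 51529/9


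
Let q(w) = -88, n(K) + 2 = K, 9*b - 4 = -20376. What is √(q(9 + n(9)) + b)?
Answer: 2*I*√5291/3 ≈ 48.493*I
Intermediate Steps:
b = -20372/9 (b = 4/9 + (⅑)*(-20376) = 4/9 - 2264 = -20372/9 ≈ -2263.6)
n(K) = -2 + K
√(q(9 + n(9)) + b) = √(-88 - 20372/9) = √(-21164/9) = 2*I*√5291/3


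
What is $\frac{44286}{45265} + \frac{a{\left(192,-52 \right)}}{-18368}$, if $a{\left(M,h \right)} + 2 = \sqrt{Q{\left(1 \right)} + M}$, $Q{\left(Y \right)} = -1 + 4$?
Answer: $\frac{36978899}{37792160} - \frac{\sqrt{195}}{18368} \approx 0.97772$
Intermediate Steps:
$Q{\left(Y \right)} = 3$
$a{\left(M,h \right)} = -2 + \sqrt{3 + M}$
$\frac{44286}{45265} + \frac{a{\left(192,-52 \right)}}{-18368} = \frac{44286}{45265} + \frac{-2 + \sqrt{3 + 192}}{-18368} = 44286 \cdot \frac{1}{45265} + \left(-2 + \sqrt{195}\right) \left(- \frac{1}{18368}\right) = \frac{4026}{4115} + \left(\frac{1}{9184} - \frac{\sqrt{195}}{18368}\right) = \frac{36978899}{37792160} - \frac{\sqrt{195}}{18368}$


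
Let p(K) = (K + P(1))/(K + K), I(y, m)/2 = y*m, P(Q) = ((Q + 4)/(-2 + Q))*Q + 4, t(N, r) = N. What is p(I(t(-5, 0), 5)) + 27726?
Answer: 2772651/100 ≈ 27727.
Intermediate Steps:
P(Q) = 4 + Q*(4 + Q)/(-2 + Q) (P(Q) = ((4 + Q)/(-2 + Q))*Q + 4 = Q*(4 + Q)/(-2 + Q) + 4 = 4 + Q*(4 + Q)/(-2 + Q))
I(y, m) = 2*m*y (I(y, m) = 2*(y*m) = 2*(m*y) = 2*m*y)
p(K) = (-1 + K)/(2*K) (p(K) = (K + (-8 + 1² + 8*1)/(-2 + 1))/(K + K) = (K + (-8 + 1 + 8)/(-1))/((2*K)) = (K - 1*1)*(1/(2*K)) = (K - 1)*(1/(2*K)) = (-1 + K)*(1/(2*K)) = (-1 + K)/(2*K))
p(I(t(-5, 0), 5)) + 27726 = (-1 + 2*5*(-5))/(2*((2*5*(-5)))) + 27726 = (½)*(-1 - 50)/(-50) + 27726 = (½)*(-1/50)*(-51) + 27726 = 51/100 + 27726 = 2772651/100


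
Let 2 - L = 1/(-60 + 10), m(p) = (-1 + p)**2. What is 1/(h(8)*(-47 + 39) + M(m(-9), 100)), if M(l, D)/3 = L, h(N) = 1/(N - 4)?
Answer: 50/203 ≈ 0.24631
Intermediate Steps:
h(N) = 1/(-4 + N)
L = 101/50 (L = 2 - 1/(-60 + 10) = 2 - 1/(-50) = 2 - 1*(-1/50) = 2 + 1/50 = 101/50 ≈ 2.0200)
M(l, D) = 303/50 (M(l, D) = 3*(101/50) = 303/50)
1/(h(8)*(-47 + 39) + M(m(-9), 100)) = 1/((-47 + 39)/(-4 + 8) + 303/50) = 1/(-8/4 + 303/50) = 1/((1/4)*(-8) + 303/50) = 1/(-2 + 303/50) = 1/(203/50) = 50/203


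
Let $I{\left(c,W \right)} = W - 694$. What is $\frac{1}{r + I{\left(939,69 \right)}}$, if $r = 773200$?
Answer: $\frac{1}{772575} \approx 1.2944 \cdot 10^{-6}$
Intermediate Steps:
$I{\left(c,W \right)} = -694 + W$
$\frac{1}{r + I{\left(939,69 \right)}} = \frac{1}{773200 + \left(-694 + 69\right)} = \frac{1}{773200 - 625} = \frac{1}{772575}$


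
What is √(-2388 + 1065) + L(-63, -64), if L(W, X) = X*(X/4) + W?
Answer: 961 + 21*I*√3 ≈ 961.0 + 36.373*I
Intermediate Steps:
L(W, X) = W + X²/4 (L(W, X) = X*(X*(¼)) + W = X*(X/4) + W = X²/4 + W = W + X²/4)
√(-2388 + 1065) + L(-63, -64) = √(-2388 + 1065) + (-63 + (¼)*(-64)²) = √(-1323) + (-63 + (¼)*4096) = 21*I*√3 + (-63 + 1024) = 21*I*√3 + 961 = 961 + 21*I*√3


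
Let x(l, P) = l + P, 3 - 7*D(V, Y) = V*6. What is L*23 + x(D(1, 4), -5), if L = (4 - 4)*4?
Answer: -38/7 ≈ -5.4286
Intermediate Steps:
L = 0 (L = 0*4 = 0)
D(V, Y) = 3/7 - 6*V/7 (D(V, Y) = 3/7 - V*6/7 = 3/7 - 6*V/7)
x(l, P) = P + l
L*23 + x(D(1, 4), -5) = 0*23 + (-5 + (3/7 - 6/7*1)) = 0 + (-5 + (3/7 - 6/7)) = 0 + (-5 - 3/7) = 0 - 38/7 = -38/7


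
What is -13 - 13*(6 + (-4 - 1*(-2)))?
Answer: -65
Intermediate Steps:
-13 - 13*(6 + (-4 - 1*(-2))) = -13 - 13*(6 + (-4 + 2)) = -13 - 13*(6 - 2) = -13 - 13*4 = -13 - 52 = -65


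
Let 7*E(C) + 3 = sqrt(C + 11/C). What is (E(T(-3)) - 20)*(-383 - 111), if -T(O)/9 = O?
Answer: 70642/7 - 988*sqrt(555)/63 ≈ 9722.3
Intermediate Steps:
T(O) = -9*O
E(C) = -3/7 + sqrt(C + 11/C)/7
(E(T(-3)) - 20)*(-383 - 111) = ((-3/7 + sqrt((11 + (-9*(-3))**2)/((-9*(-3))))/7) - 20)*(-383 - 111) = ((-3/7 + sqrt((11 + 27**2)/27)/7) - 20)*(-494) = ((-3/7 + sqrt((11 + 729)/27)/7) - 20)*(-494) = ((-3/7 + sqrt((1/27)*740)/7) - 20)*(-494) = ((-3/7 + sqrt(740/27)/7) - 20)*(-494) = ((-3/7 + (2*sqrt(555)/9)/7) - 20)*(-494) = ((-3/7 + 2*sqrt(555)/63) - 20)*(-494) = (-143/7 + 2*sqrt(555)/63)*(-494) = 70642/7 - 988*sqrt(555)/63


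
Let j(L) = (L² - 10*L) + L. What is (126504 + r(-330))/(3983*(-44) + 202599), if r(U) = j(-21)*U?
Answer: -81396/27347 ≈ -2.9764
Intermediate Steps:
j(L) = L² - 9*L
r(U) = 630*U (r(U) = (-21*(-9 - 21))*U = (-21*(-30))*U = 630*U)
(126504 + r(-330))/(3983*(-44) + 202599) = (126504 + 630*(-330))/(3983*(-44) + 202599) = (126504 - 207900)/(-175252 + 202599) = -81396/27347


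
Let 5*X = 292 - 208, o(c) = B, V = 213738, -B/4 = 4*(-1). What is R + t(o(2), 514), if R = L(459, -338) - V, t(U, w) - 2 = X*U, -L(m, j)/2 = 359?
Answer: -1070926/5 ≈ -2.1419e+5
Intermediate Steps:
B = 16 (B = -16*(-1) = -4*(-4) = 16)
o(c) = 16
X = 84/5 (X = (292 - 208)/5 = (1/5)*84 = 84/5 ≈ 16.800)
L(m, j) = -718 (L(m, j) = -2*359 = -718)
t(U, w) = 2 + 84*U/5
R = -214456 (R = -718 - 1*213738 = -718 - 213738 = -214456)
R + t(o(2), 514) = -214456 + (2 + (84/5)*16) = -214456 + (2 + 1344/5) = -214456 + 1354/5 = -1070926/5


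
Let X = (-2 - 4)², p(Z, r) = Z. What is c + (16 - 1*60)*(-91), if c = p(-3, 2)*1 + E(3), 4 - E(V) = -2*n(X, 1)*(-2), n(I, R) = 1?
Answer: 4001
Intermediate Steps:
X = 36 (X = (-6)² = 36)
E(V) = 0 (E(V) = 4 - (-2*1)*(-2) = 4 - (-2)*(-2) = 4 - 1*4 = 4 - 4 = 0)
c = -3 (c = -3*1 + 0 = -3 + 0 = -3)
c + (16 - 1*60)*(-91) = -3 + (16 - 1*60)*(-91) = -3 + (16 - 60)*(-91) = -3 - 44*(-91) = -3 + 4004 = 4001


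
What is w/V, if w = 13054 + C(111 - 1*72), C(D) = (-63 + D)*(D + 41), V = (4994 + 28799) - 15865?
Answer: 5567/8964 ≈ 0.62104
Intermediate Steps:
V = 17928 (V = 33793 - 15865 = 17928)
C(D) = (-63 + D)*(41 + D)
w = 11134 (w = 13054 + (-2583 + (111 - 1*72)**2 - 22*(111 - 1*72)) = 13054 + (-2583 + (111 - 72)**2 - 22*(111 - 72)) = 13054 + (-2583 + 39**2 - 22*39) = 13054 + (-2583 + 1521 - 858) = 13054 - 1920 = 11134)
w/V = 11134/17928 = 11134*(1/17928) = 5567/8964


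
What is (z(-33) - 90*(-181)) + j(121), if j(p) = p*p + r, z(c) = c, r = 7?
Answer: 30905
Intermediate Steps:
j(p) = 7 + p² (j(p) = p*p + 7 = p² + 7 = 7 + p²)
(z(-33) - 90*(-181)) + j(121) = (-33 - 90*(-181)) + (7 + 121²) = (-33 + 16290) + (7 + 14641) = 16257 + 14648 = 30905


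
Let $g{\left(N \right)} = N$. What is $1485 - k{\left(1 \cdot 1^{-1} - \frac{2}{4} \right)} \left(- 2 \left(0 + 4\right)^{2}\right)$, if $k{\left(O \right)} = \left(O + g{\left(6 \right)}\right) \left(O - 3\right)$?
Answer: $965$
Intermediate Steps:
$k{\left(O \right)} = \left(-3 + O\right) \left(6 + O\right)$ ($k{\left(O \right)} = \left(O + 6\right) \left(O - 3\right) = \left(6 + O\right) \left(-3 + O\right) = \left(-3 + O\right) \left(6 + O\right)$)
$1485 - k{\left(1 \cdot 1^{-1} - \frac{2}{4} \right)} \left(- 2 \left(0 + 4\right)^{2}\right) = 1485 - \left(-18 + \left(1 \cdot 1^{-1} - \frac{2}{4}\right)^{2} + 3 \left(1 \cdot 1^{-1} - \frac{2}{4}\right)\right) \left(- 2 \left(0 + 4\right)^{2}\right) = 1485 - \left(-18 + \left(1 \cdot 1 - \frac{1}{2}\right)^{2} + 3 \left(1 \cdot 1 - \frac{1}{2}\right)\right) \left(- 2 \cdot 4^{2}\right) = 1485 - \left(-18 + \left(1 - \frac{1}{2}\right)^{2} + 3 \left(1 - \frac{1}{2}\right)\right) \left(\left(-2\right) 16\right) = 1485 - \left(-18 + \left(\frac{1}{2}\right)^{2} + 3 \cdot \frac{1}{2}\right) \left(-32\right) = 1485 - \left(-18 + \frac{1}{4} + \frac{3}{2}\right) \left(-32\right) = 1485 - \left(- \frac{65}{4}\right) \left(-32\right) = 1485 - 520 = 965$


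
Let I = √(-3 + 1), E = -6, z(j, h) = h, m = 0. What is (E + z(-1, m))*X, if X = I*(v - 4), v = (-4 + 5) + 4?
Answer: -6*I*√2 ≈ -8.4853*I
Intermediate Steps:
v = 5 (v = 1 + 4 = 5)
I = I*√2 (I = √(-2) = I*√2 ≈ 1.4142*I)
X = I*√2 (X = (I*√2)*(5 - 4) = (I*√2)*1 = I*√2 ≈ 1.4142*I)
(E + z(-1, m))*X = (-6 + 0)*(I*√2) = -6*I*√2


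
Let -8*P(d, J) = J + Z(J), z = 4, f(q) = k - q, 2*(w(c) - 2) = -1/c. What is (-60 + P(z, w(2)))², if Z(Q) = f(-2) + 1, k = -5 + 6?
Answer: 3775249/1024 ≈ 3686.8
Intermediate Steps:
w(c) = 2 - 1/(2*c) (w(c) = 2 + (-1/c)/2 = 2 - 1/(2*c))
k = 1
f(q) = 1 - q
Z(Q) = 4 (Z(Q) = (1 - 1*(-2)) + 1 = (1 + 2) + 1 = 3 + 1 = 4)
P(d, J) = -½ - J/8 (P(d, J) = -(J + 4)/8 = -(4 + J)/8 = -½ - J/8)
(-60 + P(z, w(2)))² = (-60 + (-½ - (2 - ½/2)/8))² = (-60 + (-½ - (2 - ½*½)/8))² = (-60 + (-½ - (2 - ¼)/8))² = (-60 + (-½ - ⅛*7/4))² = (-60 + (-½ - 7/32))² = (-60 - 23/32)² = (-1943/32)² = 3775249/1024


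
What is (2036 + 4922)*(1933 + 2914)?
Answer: 33725426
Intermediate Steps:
(2036 + 4922)*(1933 + 2914) = 6958*4847 = 33725426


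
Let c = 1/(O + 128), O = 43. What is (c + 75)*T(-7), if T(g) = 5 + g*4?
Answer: -294998/171 ≈ -1725.1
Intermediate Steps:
T(g) = 5 + 4*g
c = 1/171 (c = 1/(43 + 128) = 1/171 ≈ 0.0058480)
(c + 75)*T(-7) = (1/171 + 75)*(5 + 4*(-7)) = 12826*(5 - 28)/171 = (12826/171)*(-23) = -294998/171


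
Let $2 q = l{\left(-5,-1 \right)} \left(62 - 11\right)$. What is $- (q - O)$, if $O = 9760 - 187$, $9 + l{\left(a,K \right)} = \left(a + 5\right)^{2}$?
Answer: $\frac{19605}{2} \approx 9802.5$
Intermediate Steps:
$l{\left(a,K \right)} = -9 + \left(5 + a\right)^{2}$ ($l{\left(a,K \right)} = -9 + \left(a + 5\right)^{2} = -9 + \left(5 + a\right)^{2}$)
$O = 9573$
$q = - \frac{459}{2}$ ($q = \frac{\left(-9 + \left(5 - 5\right)^{2}\right) \left(62 - 11\right)}{2} = \frac{\left(-9 + 0^{2}\right) 51}{2} = \frac{\left(-9 + 0\right) 51}{2} = \frac{\left(-9\right) 51}{2} = \frac{1}{2} \left(-459\right) = - \frac{459}{2} \approx -229.5$)
$- (q - O) = - (- \frac{459}{2} - 9573) = \left(-1\right) \left(- \frac{19605}{2}\right) = \frac{19605}{2}$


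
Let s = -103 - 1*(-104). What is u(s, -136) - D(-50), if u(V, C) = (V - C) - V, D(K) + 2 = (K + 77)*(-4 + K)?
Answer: 1596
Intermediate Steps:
D(K) = -2 + (-4 + K)*(77 + K) (D(K) = -2 + (K + 77)*(-4 + K) = -2 + (77 + K)*(-4 + K) = -2 + (-4 + K)*(77 + K))
s = 1 (s = -103 + 104 = 1)
u(V, C) = -C
u(s, -136) - D(-50) = -1*(-136) - (-310 + (-50)**2 + 73*(-50)) = 136 - (-310 + 2500 - 3650) = 136 - 1*(-1460) = 136 + 1460 = 1596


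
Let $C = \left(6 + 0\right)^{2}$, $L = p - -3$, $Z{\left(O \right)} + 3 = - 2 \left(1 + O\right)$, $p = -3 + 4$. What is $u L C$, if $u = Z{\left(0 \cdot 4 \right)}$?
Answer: $-720$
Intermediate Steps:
$p = 1$
$Z{\left(O \right)} = -5 - 2 O$ ($Z{\left(O \right)} = -3 - 2 \left(1 + O\right) = -3 - \left(2 + 2 O\right) = -5 - 2 O$)
$L = 4$ ($L = 1 - -3 = 1 + 3 = 4$)
$u = -5$ ($u = -5 - 2 \cdot 0 \cdot 4 = -5 - 0 = -5 + 0 = -5$)
$C = 36$ ($C = 6^{2} = 36$)
$u L C = \left(-5\right) 4 \cdot 36 = \left(-20\right) 36 = -720$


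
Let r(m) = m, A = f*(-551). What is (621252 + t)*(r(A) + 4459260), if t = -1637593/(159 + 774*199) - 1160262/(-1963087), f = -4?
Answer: 119845522563783458287288/43239795585 ≈ 2.7716e+12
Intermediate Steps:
t = -3035842533121/302678569095 (t = -1637593/(159 + 154026) - 1160262*(-1/1963087) = -1637593/154185 + 1160262/1963087 = -3035842533121/302678569095 ≈ -10.030)
A = 2204 (A = -4*(-551) = 2204)
(621252 + t)*(r(A) + 4459260) = (621252 - 3035842533121/302678569095)*(2204 + 4459260) = (188036630564873819/302678569095)*4461464 = 119845522563783458287288/43239795585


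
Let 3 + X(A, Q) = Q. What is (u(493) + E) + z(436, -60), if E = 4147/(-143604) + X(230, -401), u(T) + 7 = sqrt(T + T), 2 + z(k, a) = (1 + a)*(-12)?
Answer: 42359033/143604 + sqrt(986) ≈ 326.37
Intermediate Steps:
X(A, Q) = -3 + Q
z(k, a) = -14 - 12*a (z(k, a) = -2 + (1 + a)*(-12) = -2 + (-12 - 12*a) = -14 - 12*a)
u(T) = -7 + sqrt(2)*sqrt(T) (u(T) = -7 + sqrt(T + T) = -7 + sqrt(2*T) = -7 + sqrt(2)*sqrt(T))
E = -58020163/143604 (E = 4147/(-143604) + (-3 - 401) = 4147*(-1/143604) - 404 = -4147/143604 - 404 = -58020163/143604 ≈ -404.03)
(u(493) + E) + z(436, -60) = ((-7 + sqrt(2)*sqrt(493)) - 58020163/143604) + (-14 - 12*(-60)) = ((-7 + sqrt(986)) - 58020163/143604) + (-14 + 720) = (-59025391/143604 + sqrt(986)) + 706 = 42359033/143604 + sqrt(986)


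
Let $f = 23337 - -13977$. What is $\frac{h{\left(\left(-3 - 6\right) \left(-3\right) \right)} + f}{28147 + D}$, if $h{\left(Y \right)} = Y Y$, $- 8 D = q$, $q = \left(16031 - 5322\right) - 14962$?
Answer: $\frac{304344}{229429} \approx 1.3265$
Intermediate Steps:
$f = 37314$ ($f = 23337 + 13977 = 37314$)
$q = -4253$ ($q = 10709 - 14962 = -4253$)
$D = \frac{4253}{8}$ ($D = \left(- \frac{1}{8}\right) \left(-4253\right) = \frac{4253}{8} \approx 531.63$)
$h{\left(Y \right)} = Y^{2}$
$\frac{h{\left(\left(-3 - 6\right) \left(-3\right) \right)} + f}{28147 + D} = \frac{\left(\left(-3 - 6\right) \left(-3\right)\right)^{2} + 37314}{28147 + \frac{4253}{8}} = \frac{\left(\left(-9\right) \left(-3\right)\right)^{2} + 37314}{\frac{229429}{8}} = \left(27^{2} + 37314\right) \frac{8}{229429} = \left(729 + 37314\right) \frac{8}{229429} = 38043 \cdot \frac{8}{229429} = \frac{304344}{229429}$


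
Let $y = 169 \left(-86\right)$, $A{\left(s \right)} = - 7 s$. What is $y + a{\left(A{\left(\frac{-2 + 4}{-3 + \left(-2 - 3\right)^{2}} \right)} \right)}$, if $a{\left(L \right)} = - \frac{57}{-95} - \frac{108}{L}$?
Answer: $- \frac{502729}{35} \approx -14364.0$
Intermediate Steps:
$a{\left(L \right)} = \frac{3}{5} - \frac{108}{L}$ ($a{\left(L \right)} = \left(-57\right) \left(- \frac{1}{95}\right) - \frac{108}{L} = \frac{3}{5} - \frac{108}{L}$)
$y = -14534$
$y + a{\left(A{\left(\frac{-2 + 4}{-3 + \left(-2 - 3\right)^{2}} \right)} \right)} = -14534 - \left(- \frac{3}{5} + \frac{108}{\left(-7\right) \frac{-2 + 4}{-3 + \left(-2 - 3\right)^{2}}}\right) = -14534 - \left(- \frac{3}{5} + \frac{108}{\left(-7\right) \frac{2}{-3 + \left(-5\right)^{2}}}\right) = -14534 - \left(- \frac{3}{5} + \frac{108}{\left(-7\right) \frac{2}{-3 + 25}}\right) = -14534 - \left(- \frac{3}{5} + \frac{108}{\left(-7\right) \frac{2}{22}}\right) = -14534 - \left(- \frac{3}{5} + \frac{108}{\left(-7\right) 2 \cdot \frac{1}{22}}\right) = -14534 - \left(- \frac{3}{5} + \frac{108}{\left(-7\right) \frac{1}{11}}\right) = -14534 - \left(- \frac{3}{5} + \frac{108}{- \frac{7}{11}}\right) = -14534 + \left(\frac{3}{5} - - \frac{1188}{7}\right) = -14534 + \left(\frac{3}{5} + \frac{1188}{7}\right) = -14534 + \frac{5961}{35} = - \frac{502729}{35}$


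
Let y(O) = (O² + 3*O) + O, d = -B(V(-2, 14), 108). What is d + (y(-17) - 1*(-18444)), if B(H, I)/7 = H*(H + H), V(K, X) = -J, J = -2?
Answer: 18609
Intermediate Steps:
V(K, X) = 2 (V(K, X) = -1*(-2) = 2)
B(H, I) = 14*H² (B(H, I) = 7*(H*(H + H)) = 7*(H*(2*H)) = 7*(2*H²) = 14*H²)
d = -56 (d = -14*2² = -14*4 = -1*56 = -56)
y(O) = O² + 4*O
d + (y(-17) - 1*(-18444)) = -56 + (-17*(4 - 17) - 1*(-18444)) = -56 + (-17*(-13) + 18444) = -56 + (221 + 18444) = -56 + 18665 = 18609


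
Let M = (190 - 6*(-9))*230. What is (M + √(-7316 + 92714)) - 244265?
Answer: -188145 + √85398 ≈ -1.8785e+5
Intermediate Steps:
M = 56120 (M = (190 + 54)*230 = 244*230 = 56120)
(M + √(-7316 + 92714)) - 244265 = (56120 + √(-7316 + 92714)) - 244265 = (56120 + √85398) - 244265 = -188145 + √85398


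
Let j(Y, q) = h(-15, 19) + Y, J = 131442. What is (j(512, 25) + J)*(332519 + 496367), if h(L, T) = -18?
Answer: 109359903296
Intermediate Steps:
j(Y, q) = -18 + Y
(j(512, 25) + J)*(332519 + 496367) = ((-18 + 512) + 131442)*(332519 + 496367) = (494 + 131442)*828886 = 131936*828886 = 109359903296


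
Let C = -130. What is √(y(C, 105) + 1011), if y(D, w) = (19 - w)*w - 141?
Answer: 4*I*√510 ≈ 90.333*I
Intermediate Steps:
y(D, w) = -141 + w*(19 - w) (y(D, w) = w*(19 - w) - 141 = -141 + w*(19 - w))
√(y(C, 105) + 1011) = √((-141 - 1*105² + 19*105) + 1011) = √((-141 - 1*11025 + 1995) + 1011) = √((-141 - 11025 + 1995) + 1011) = √(-9171 + 1011) = √(-8160) = 4*I*√510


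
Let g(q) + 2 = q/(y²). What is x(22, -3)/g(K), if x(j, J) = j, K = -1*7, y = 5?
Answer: -550/57 ≈ -9.6491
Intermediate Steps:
K = -7
g(q) = -2 + q/25 (g(q) = -2 + q/(5²) = -2 + q/25)
x(22, -3)/g(K) = 22/(-2 + (1/25)*(-7)) = 22/(-2 - 7/25) = 22/(-57/25) = 22*(-25/57) = -550/57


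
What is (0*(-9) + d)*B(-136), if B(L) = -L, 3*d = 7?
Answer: 952/3 ≈ 317.33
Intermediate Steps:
d = 7/3 (d = (⅓)*7 = 7/3 ≈ 2.3333)
(0*(-9) + d)*B(-136) = (0*(-9) + 7/3)*(-1*(-136)) = (0 + 7/3)*136 = (7/3)*136 = 952/3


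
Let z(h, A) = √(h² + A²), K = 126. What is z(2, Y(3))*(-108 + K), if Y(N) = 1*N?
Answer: 18*√13 ≈ 64.900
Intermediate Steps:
Y(N) = N
z(h, A) = √(A² + h²)
z(2, Y(3))*(-108 + K) = √(3² + 2²)*(-108 + 126) = √(9 + 4)*18 = √13*18 = 18*√13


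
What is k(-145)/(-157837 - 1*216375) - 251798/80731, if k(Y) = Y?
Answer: -94214127181/30210508972 ≈ -3.1186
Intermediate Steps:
k(-145)/(-157837 - 1*216375) - 251798/80731 = -145/(-157837 - 1*216375) - 251798/80731 = -145/(-157837 - 216375) - 251798*1/80731 = -145/(-374212) - 251798/80731 = -145*(-1/374212) - 251798/80731 = 145/374212 - 251798/80731 = -94214127181/30210508972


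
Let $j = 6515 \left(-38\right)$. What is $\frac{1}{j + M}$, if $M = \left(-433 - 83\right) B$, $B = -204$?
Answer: $- \frac{1}{142306} \approx -7.0271 \cdot 10^{-6}$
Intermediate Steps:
$j = -247570$
$M = 105264$ ($M = \left(-433 - 83\right) \left(-204\right) = \left(-516\right) \left(-204\right) = 105264$)
$\frac{1}{j + M} = \frac{1}{-247570 + 105264} = \frac{1}{-142306} = - \frac{1}{142306}$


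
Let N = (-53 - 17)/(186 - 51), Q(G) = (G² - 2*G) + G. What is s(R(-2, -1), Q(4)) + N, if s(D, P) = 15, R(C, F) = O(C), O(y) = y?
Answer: 391/27 ≈ 14.481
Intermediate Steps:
R(C, F) = C
Q(G) = G² - G
N = -14/27 (N = -70/135 = -70*1/135 = -14/27 ≈ -0.51852)
s(R(-2, -1), Q(4)) + N = 15 - 14/27 = 391/27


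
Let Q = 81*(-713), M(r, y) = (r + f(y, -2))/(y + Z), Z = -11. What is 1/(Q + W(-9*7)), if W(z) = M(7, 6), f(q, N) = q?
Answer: -5/288778 ≈ -1.7314e-5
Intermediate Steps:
M(r, y) = (r + y)/(-11 + y) (M(r, y) = (r + y)/(y - 11) = (r + y)/(-11 + y))
W(z) = -13/5 (W(z) = (7 + 6)/(-11 + 6) = 13/(-5) = -⅕*13 = -13/5)
Q = -57753
1/(Q + W(-9*7)) = 1/(-57753 - 13/5) = 1/(-288778/5) = -5/288778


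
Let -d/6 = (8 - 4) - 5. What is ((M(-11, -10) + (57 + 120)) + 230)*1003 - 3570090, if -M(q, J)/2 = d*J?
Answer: -3041509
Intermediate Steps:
d = 6 (d = -6*((8 - 4) - 5) = -6*(4 - 5) = -6*(-1) = 6)
M(q, J) = -12*J
((M(-11, -10) + (57 + 120)) + 230)*1003 - 3570090 = ((-12*(-10) + (57 + 120)) + 230)*1003 - 3570090 = ((120 + 177) + 230)*1003 - 3570090 = (297 + 230)*1003 - 3570090 = 527*1003 - 3570090 = 528581 - 3570090 = -3041509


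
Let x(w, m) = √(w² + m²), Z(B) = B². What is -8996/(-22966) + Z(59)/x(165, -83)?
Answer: 4498/11483 + 3481*√34114/34114 ≈ 19.239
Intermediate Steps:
x(w, m) = √(m² + w²)
-8996/(-22966) + Z(59)/x(165, -83) = -8996/(-22966) + 59²/(√((-83)² + 165²)) = -8996*(-1/22966) + 3481/(√(6889 + 27225)) = 4498/11483 + 3481/(√34114) = 4498/11483 + 3481*(√34114/34114) = 4498/11483 + 3481*√34114/34114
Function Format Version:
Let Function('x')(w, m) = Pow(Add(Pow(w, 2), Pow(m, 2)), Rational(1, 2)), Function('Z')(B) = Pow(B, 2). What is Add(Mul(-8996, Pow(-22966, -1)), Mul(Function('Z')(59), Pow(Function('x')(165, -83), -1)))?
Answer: Add(Rational(4498, 11483), Mul(Rational(3481, 34114), Pow(34114, Rational(1, 2)))) ≈ 19.239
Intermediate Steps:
Function('x')(w, m) = Pow(Add(Pow(m, 2), Pow(w, 2)), Rational(1, 2))
Add(Mul(-8996, Pow(-22966, -1)), Mul(Function('Z')(59), Pow(Function('x')(165, -83), -1))) = Add(Mul(-8996, Pow(-22966, -1)), Mul(Pow(59, 2), Pow(Pow(Add(Pow(-83, 2), Pow(165, 2)), Rational(1, 2)), -1))) = Add(Mul(-8996, Rational(-1, 22966)), Mul(3481, Pow(Pow(Add(6889, 27225), Rational(1, 2)), -1))) = Add(Rational(4498, 11483), Mul(3481, Pow(Pow(34114, Rational(1, 2)), -1))) = Add(Rational(4498, 11483), Mul(3481, Mul(Rational(1, 34114), Pow(34114, Rational(1, 2))))) = Add(Rational(4498, 11483), Mul(Rational(3481, 34114), Pow(34114, Rational(1, 2))))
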